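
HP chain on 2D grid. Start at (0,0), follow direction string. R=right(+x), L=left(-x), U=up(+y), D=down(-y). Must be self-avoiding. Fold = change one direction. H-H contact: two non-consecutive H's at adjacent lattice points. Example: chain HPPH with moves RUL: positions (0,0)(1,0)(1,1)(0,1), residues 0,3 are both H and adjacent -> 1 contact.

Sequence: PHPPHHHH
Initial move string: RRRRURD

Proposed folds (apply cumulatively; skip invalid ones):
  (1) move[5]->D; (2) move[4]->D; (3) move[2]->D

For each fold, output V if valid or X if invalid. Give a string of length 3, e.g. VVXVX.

Answer: XVV

Derivation:
Initial: RRRRURD -> [(0, 0), (1, 0), (2, 0), (3, 0), (4, 0), (4, 1), (5, 1), (5, 0)]
Fold 1: move[5]->D => RRRRUDD INVALID (collision), skipped
Fold 2: move[4]->D => RRRRDRD VALID
Fold 3: move[2]->D => RRDRDRD VALID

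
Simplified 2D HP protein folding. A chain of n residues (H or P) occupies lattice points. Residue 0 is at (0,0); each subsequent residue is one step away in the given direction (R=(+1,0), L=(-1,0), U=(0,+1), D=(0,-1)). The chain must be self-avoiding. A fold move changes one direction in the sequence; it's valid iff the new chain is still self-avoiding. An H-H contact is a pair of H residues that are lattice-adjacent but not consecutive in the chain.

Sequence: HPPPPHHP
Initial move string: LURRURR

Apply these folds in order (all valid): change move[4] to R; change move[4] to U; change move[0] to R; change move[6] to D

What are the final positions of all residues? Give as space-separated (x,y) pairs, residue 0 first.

Answer: (0,0) (1,0) (1,1) (2,1) (3,1) (3,2) (4,2) (4,1)

Derivation:
Initial moves: LURRURR
Fold: move[4]->R => LURRRRR (positions: [(0, 0), (-1, 0), (-1, 1), (0, 1), (1, 1), (2, 1), (3, 1), (4, 1)])
Fold: move[4]->U => LURRURR (positions: [(0, 0), (-1, 0), (-1, 1), (0, 1), (1, 1), (1, 2), (2, 2), (3, 2)])
Fold: move[0]->R => RURRURR (positions: [(0, 0), (1, 0), (1, 1), (2, 1), (3, 1), (3, 2), (4, 2), (5, 2)])
Fold: move[6]->D => RURRURD (positions: [(0, 0), (1, 0), (1, 1), (2, 1), (3, 1), (3, 2), (4, 2), (4, 1)])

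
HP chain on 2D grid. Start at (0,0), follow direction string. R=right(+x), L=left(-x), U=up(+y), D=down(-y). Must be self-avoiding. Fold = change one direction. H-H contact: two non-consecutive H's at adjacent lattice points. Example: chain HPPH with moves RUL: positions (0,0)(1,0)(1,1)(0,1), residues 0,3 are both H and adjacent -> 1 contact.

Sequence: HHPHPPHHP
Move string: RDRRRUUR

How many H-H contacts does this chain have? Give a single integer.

Positions: [(0, 0), (1, 0), (1, -1), (2, -1), (3, -1), (4, -1), (4, 0), (4, 1), (5, 1)]
No H-H contacts found.

Answer: 0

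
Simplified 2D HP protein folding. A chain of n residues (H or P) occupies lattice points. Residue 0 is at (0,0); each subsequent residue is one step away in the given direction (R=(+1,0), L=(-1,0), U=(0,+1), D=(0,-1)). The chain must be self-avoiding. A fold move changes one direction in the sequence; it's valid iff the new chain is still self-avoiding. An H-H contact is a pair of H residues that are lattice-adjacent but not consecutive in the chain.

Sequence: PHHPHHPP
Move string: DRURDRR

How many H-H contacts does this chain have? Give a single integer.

Answer: 1

Derivation:
Positions: [(0, 0), (0, -1), (1, -1), (1, 0), (2, 0), (2, -1), (3, -1), (4, -1)]
H-H contact: residue 2 @(1,-1) - residue 5 @(2, -1)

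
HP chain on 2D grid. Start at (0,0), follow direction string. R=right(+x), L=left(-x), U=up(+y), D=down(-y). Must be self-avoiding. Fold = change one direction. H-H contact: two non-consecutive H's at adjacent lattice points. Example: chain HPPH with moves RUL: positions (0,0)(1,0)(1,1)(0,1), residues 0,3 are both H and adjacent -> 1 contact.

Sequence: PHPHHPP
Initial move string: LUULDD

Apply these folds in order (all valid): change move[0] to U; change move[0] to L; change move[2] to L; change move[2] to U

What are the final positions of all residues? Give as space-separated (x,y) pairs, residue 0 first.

Answer: (0,0) (-1,0) (-1,1) (-1,2) (-2,2) (-2,1) (-2,0)

Derivation:
Initial moves: LUULDD
Fold: move[0]->U => UUULDD (positions: [(0, 0), (0, 1), (0, 2), (0, 3), (-1, 3), (-1, 2), (-1, 1)])
Fold: move[0]->L => LUULDD (positions: [(0, 0), (-1, 0), (-1, 1), (-1, 2), (-2, 2), (-2, 1), (-2, 0)])
Fold: move[2]->L => LULLDD (positions: [(0, 0), (-1, 0), (-1, 1), (-2, 1), (-3, 1), (-3, 0), (-3, -1)])
Fold: move[2]->U => LUULDD (positions: [(0, 0), (-1, 0), (-1, 1), (-1, 2), (-2, 2), (-2, 1), (-2, 0)])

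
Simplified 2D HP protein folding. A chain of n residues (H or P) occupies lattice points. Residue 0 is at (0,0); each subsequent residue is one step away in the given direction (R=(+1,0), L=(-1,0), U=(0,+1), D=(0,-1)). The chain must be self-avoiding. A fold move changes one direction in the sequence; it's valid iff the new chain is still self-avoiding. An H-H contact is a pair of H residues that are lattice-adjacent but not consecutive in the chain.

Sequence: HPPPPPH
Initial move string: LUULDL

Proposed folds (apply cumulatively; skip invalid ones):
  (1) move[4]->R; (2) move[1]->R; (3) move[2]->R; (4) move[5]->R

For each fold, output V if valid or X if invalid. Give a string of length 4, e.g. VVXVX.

Answer: XXXX

Derivation:
Initial: LUULDL -> [(0, 0), (-1, 0), (-1, 1), (-1, 2), (-2, 2), (-2, 1), (-3, 1)]
Fold 1: move[4]->R => LUULRL INVALID (collision), skipped
Fold 2: move[1]->R => LRULDL INVALID (collision), skipped
Fold 3: move[2]->R => LURLDL INVALID (collision), skipped
Fold 4: move[5]->R => LUULDR INVALID (collision), skipped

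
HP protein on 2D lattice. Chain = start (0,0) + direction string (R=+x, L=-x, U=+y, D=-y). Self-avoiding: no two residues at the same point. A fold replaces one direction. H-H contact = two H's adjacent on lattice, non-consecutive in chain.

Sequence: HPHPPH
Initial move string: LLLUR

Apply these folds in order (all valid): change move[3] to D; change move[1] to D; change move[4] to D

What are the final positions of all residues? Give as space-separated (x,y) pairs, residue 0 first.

Initial moves: LLLUR
Fold: move[3]->D => LLLDR (positions: [(0, 0), (-1, 0), (-2, 0), (-3, 0), (-3, -1), (-2, -1)])
Fold: move[1]->D => LDLDR (positions: [(0, 0), (-1, 0), (-1, -1), (-2, -1), (-2, -2), (-1, -2)])
Fold: move[4]->D => LDLDD (positions: [(0, 0), (-1, 0), (-1, -1), (-2, -1), (-2, -2), (-2, -3)])

Answer: (0,0) (-1,0) (-1,-1) (-2,-1) (-2,-2) (-2,-3)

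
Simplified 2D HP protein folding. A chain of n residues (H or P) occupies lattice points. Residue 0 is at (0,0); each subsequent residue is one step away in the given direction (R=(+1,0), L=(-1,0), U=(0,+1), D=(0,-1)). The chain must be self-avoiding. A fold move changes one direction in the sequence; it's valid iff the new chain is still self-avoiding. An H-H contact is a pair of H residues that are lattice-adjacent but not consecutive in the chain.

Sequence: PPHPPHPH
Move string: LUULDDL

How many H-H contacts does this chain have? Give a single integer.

Positions: [(0, 0), (-1, 0), (-1, 1), (-1, 2), (-2, 2), (-2, 1), (-2, 0), (-3, 0)]
H-H contact: residue 2 @(-1,1) - residue 5 @(-2, 1)

Answer: 1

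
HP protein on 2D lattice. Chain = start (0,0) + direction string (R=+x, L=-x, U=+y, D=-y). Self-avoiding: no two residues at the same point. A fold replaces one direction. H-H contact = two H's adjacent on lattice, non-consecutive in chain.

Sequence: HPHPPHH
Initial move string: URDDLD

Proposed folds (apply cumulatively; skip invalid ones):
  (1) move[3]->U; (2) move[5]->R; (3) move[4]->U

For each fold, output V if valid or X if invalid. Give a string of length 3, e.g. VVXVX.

Answer: XXX

Derivation:
Initial: URDDLD -> [(0, 0), (0, 1), (1, 1), (1, 0), (1, -1), (0, -1), (0, -2)]
Fold 1: move[3]->U => URDULD INVALID (collision), skipped
Fold 2: move[5]->R => URDDLR INVALID (collision), skipped
Fold 3: move[4]->U => URDDUD INVALID (collision), skipped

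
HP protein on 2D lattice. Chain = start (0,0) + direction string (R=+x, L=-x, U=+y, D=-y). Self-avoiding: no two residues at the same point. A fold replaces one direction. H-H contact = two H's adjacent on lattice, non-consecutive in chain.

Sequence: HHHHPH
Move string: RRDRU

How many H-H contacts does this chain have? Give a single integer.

Positions: [(0, 0), (1, 0), (2, 0), (2, -1), (3, -1), (3, 0)]
H-H contact: residue 2 @(2,0) - residue 5 @(3, 0)

Answer: 1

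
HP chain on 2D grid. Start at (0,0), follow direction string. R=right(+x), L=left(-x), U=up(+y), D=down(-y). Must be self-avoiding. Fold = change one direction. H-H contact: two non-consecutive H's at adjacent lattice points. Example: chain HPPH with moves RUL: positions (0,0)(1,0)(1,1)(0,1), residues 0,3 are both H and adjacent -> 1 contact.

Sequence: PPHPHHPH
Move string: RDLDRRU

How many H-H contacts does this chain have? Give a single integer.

Answer: 2

Derivation:
Positions: [(0, 0), (1, 0), (1, -1), (0, -1), (0, -2), (1, -2), (2, -2), (2, -1)]
H-H contact: residue 2 @(1,-1) - residue 7 @(2, -1)
H-H contact: residue 2 @(1,-1) - residue 5 @(1, -2)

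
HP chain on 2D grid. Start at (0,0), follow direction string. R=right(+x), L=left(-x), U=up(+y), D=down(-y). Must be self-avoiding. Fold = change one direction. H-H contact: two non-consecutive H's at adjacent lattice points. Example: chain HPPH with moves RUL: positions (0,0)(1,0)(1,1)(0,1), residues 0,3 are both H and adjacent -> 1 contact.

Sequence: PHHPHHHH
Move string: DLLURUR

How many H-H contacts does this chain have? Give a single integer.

Answer: 1

Derivation:
Positions: [(0, 0), (0, -1), (-1, -1), (-2, -1), (-2, 0), (-1, 0), (-1, 1), (0, 1)]
H-H contact: residue 2 @(-1,-1) - residue 5 @(-1, 0)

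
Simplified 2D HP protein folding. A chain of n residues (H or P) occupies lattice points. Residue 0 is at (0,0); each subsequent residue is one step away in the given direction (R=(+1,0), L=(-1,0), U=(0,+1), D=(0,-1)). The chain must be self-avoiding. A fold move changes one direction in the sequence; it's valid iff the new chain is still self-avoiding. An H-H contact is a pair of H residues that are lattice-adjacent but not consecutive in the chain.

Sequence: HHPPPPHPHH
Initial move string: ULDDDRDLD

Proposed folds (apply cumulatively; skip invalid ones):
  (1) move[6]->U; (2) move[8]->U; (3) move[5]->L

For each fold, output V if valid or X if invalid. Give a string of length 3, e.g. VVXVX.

Initial: ULDDDRDLD -> [(0, 0), (0, 1), (-1, 1), (-1, 0), (-1, -1), (-1, -2), (0, -2), (0, -3), (-1, -3), (-1, -4)]
Fold 1: move[6]->U => ULDDDRULD INVALID (collision), skipped
Fold 2: move[8]->U => ULDDDRDLU INVALID (collision), skipped
Fold 3: move[5]->L => ULDDDLDLD VALID

Answer: XXV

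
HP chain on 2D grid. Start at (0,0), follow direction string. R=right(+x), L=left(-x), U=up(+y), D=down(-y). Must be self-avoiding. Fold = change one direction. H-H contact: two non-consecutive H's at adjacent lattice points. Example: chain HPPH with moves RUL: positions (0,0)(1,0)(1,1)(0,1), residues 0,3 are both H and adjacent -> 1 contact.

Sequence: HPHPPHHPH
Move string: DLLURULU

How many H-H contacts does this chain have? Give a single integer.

Answer: 2

Derivation:
Positions: [(0, 0), (0, -1), (-1, -1), (-2, -1), (-2, 0), (-1, 0), (-1, 1), (-2, 1), (-2, 2)]
H-H contact: residue 0 @(0,0) - residue 5 @(-1, 0)
H-H contact: residue 2 @(-1,-1) - residue 5 @(-1, 0)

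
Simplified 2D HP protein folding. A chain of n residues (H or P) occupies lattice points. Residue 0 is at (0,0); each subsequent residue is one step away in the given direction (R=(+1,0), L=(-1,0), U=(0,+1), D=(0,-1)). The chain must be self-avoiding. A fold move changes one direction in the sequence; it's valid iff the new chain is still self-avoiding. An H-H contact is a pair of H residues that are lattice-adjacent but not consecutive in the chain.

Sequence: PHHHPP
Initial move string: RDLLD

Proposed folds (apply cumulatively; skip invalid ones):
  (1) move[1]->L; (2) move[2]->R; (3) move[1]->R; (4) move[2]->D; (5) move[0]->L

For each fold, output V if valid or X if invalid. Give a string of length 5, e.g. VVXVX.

Initial: RDLLD -> [(0, 0), (1, 0), (1, -1), (0, -1), (-1, -1), (-1, -2)]
Fold 1: move[1]->L => RLLLD INVALID (collision), skipped
Fold 2: move[2]->R => RDRLD INVALID (collision), skipped
Fold 3: move[1]->R => RRLLD INVALID (collision), skipped
Fold 4: move[2]->D => RDDLD VALID
Fold 5: move[0]->L => LDDLD VALID

Answer: XXXVV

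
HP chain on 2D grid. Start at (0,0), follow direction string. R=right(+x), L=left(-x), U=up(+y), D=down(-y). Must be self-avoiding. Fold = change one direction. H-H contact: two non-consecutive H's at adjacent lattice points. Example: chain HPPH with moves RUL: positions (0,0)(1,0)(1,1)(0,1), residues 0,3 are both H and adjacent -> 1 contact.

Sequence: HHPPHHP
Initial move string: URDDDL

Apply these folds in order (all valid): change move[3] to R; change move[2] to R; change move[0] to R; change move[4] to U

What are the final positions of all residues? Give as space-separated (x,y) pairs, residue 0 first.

Initial moves: URDDDL
Fold: move[3]->R => URDRDL (positions: [(0, 0), (0, 1), (1, 1), (1, 0), (2, 0), (2, -1), (1, -1)])
Fold: move[2]->R => URRRDL (positions: [(0, 0), (0, 1), (1, 1), (2, 1), (3, 1), (3, 0), (2, 0)])
Fold: move[0]->R => RRRRDL (positions: [(0, 0), (1, 0), (2, 0), (3, 0), (4, 0), (4, -1), (3, -1)])
Fold: move[4]->U => RRRRUL (positions: [(0, 0), (1, 0), (2, 0), (3, 0), (4, 0), (4, 1), (3, 1)])

Answer: (0,0) (1,0) (2,0) (3,0) (4,0) (4,1) (3,1)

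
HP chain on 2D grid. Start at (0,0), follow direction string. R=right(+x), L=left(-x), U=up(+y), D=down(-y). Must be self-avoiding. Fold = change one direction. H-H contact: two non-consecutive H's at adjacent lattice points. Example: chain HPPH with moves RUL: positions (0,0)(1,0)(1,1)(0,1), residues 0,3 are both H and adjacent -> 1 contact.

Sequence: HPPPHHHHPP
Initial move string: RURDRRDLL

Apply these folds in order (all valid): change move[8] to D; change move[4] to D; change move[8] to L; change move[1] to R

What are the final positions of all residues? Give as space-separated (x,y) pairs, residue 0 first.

Answer: (0,0) (1,0) (2,0) (3,0) (3,-1) (3,-2) (4,-2) (4,-3) (3,-3) (2,-3)

Derivation:
Initial moves: RURDRRDLL
Fold: move[8]->D => RURDRRDLD (positions: [(0, 0), (1, 0), (1, 1), (2, 1), (2, 0), (3, 0), (4, 0), (4, -1), (3, -1), (3, -2)])
Fold: move[4]->D => RURDDRDLD (positions: [(0, 0), (1, 0), (1, 1), (2, 1), (2, 0), (2, -1), (3, -1), (3, -2), (2, -2), (2, -3)])
Fold: move[8]->L => RURDDRDLL (positions: [(0, 0), (1, 0), (1, 1), (2, 1), (2, 0), (2, -1), (3, -1), (3, -2), (2, -2), (1, -2)])
Fold: move[1]->R => RRRDDRDLL (positions: [(0, 0), (1, 0), (2, 0), (3, 0), (3, -1), (3, -2), (4, -2), (4, -3), (3, -3), (2, -3)])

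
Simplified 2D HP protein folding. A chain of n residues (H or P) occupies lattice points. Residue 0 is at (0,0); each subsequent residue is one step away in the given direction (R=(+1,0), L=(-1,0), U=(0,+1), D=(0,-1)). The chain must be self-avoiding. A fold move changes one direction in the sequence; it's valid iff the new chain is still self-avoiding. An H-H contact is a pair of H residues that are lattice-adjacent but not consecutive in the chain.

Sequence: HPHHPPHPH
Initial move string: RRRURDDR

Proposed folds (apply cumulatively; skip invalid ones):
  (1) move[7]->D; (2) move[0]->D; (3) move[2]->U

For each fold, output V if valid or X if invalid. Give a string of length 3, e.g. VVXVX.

Initial: RRRURDDR -> [(0, 0), (1, 0), (2, 0), (3, 0), (3, 1), (4, 1), (4, 0), (4, -1), (5, -1)]
Fold 1: move[7]->D => RRRURDDD VALID
Fold 2: move[0]->D => DRRURDDD VALID
Fold 3: move[2]->U => DRUURDDD VALID

Answer: VVV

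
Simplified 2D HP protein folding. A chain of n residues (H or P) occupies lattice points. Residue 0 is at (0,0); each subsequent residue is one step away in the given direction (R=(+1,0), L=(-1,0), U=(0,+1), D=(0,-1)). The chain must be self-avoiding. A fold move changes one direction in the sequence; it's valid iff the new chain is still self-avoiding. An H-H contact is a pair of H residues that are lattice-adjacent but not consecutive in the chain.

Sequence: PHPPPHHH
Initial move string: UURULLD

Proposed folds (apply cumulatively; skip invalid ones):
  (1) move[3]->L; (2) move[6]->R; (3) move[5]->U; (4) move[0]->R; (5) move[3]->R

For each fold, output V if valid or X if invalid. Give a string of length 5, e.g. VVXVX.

Initial: UURULLD -> [(0, 0), (0, 1), (0, 2), (1, 2), (1, 3), (0, 3), (-1, 3), (-1, 2)]
Fold 1: move[3]->L => UURLLLD INVALID (collision), skipped
Fold 2: move[6]->R => UURULLR INVALID (collision), skipped
Fold 3: move[5]->U => UURULUD INVALID (collision), skipped
Fold 4: move[0]->R => RURULLD VALID
Fold 5: move[3]->R => RURRLLD INVALID (collision), skipped

Answer: XXXVX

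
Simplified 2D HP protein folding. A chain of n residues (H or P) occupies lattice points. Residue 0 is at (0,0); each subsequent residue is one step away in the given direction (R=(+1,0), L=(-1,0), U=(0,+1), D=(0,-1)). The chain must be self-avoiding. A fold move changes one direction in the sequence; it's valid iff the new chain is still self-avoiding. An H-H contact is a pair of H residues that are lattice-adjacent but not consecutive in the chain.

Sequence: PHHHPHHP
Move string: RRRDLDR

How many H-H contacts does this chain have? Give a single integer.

Answer: 1

Derivation:
Positions: [(0, 0), (1, 0), (2, 0), (3, 0), (3, -1), (2, -1), (2, -2), (3, -2)]
H-H contact: residue 2 @(2,0) - residue 5 @(2, -1)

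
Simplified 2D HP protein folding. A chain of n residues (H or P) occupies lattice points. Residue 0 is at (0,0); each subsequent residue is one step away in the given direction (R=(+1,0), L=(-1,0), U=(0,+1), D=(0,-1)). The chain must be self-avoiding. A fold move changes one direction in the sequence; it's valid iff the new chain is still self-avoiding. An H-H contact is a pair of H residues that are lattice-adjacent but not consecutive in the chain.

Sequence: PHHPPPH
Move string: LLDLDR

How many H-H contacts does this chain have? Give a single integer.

Answer: 0

Derivation:
Positions: [(0, 0), (-1, 0), (-2, 0), (-2, -1), (-3, -1), (-3, -2), (-2, -2)]
No H-H contacts found.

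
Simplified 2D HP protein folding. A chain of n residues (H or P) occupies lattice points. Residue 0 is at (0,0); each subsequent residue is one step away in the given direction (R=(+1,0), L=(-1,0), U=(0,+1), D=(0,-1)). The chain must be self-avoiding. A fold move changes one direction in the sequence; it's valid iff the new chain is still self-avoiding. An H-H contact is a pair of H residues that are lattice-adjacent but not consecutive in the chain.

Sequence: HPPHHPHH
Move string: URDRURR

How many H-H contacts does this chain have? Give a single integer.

Answer: 1

Derivation:
Positions: [(0, 0), (0, 1), (1, 1), (1, 0), (2, 0), (2, 1), (3, 1), (4, 1)]
H-H contact: residue 0 @(0,0) - residue 3 @(1, 0)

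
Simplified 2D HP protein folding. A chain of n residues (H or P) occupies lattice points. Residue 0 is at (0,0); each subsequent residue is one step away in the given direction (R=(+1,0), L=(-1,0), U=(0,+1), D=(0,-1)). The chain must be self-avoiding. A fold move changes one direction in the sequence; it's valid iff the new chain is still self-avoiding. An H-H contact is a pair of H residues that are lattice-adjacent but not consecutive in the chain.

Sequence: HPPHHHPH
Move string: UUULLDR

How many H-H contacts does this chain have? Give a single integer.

Answer: 1

Derivation:
Positions: [(0, 0), (0, 1), (0, 2), (0, 3), (-1, 3), (-2, 3), (-2, 2), (-1, 2)]
H-H contact: residue 4 @(-1,3) - residue 7 @(-1, 2)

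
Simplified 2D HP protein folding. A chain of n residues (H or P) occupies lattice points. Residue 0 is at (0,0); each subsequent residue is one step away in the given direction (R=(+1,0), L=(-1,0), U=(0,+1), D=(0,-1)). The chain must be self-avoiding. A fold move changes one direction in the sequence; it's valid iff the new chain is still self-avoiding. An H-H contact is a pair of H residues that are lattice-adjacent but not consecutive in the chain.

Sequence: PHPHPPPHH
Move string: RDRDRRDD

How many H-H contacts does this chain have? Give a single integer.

Positions: [(0, 0), (1, 0), (1, -1), (2, -1), (2, -2), (3, -2), (4, -2), (4, -3), (4, -4)]
No H-H contacts found.

Answer: 0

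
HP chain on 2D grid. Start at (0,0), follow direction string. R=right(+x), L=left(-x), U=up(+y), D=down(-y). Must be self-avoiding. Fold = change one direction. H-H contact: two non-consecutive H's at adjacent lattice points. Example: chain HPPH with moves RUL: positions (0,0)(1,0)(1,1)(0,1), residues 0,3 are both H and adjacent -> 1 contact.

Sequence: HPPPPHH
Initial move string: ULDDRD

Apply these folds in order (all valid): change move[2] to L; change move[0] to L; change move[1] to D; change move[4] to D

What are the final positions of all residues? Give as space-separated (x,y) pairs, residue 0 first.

Initial moves: ULDDRD
Fold: move[2]->L => ULLDRD (positions: [(0, 0), (0, 1), (-1, 1), (-2, 1), (-2, 0), (-1, 0), (-1, -1)])
Fold: move[0]->L => LLLDRD (positions: [(0, 0), (-1, 0), (-2, 0), (-3, 0), (-3, -1), (-2, -1), (-2, -2)])
Fold: move[1]->D => LDLDRD (positions: [(0, 0), (-1, 0), (-1, -1), (-2, -1), (-2, -2), (-1, -2), (-1, -3)])
Fold: move[4]->D => LDLDDD (positions: [(0, 0), (-1, 0), (-1, -1), (-2, -1), (-2, -2), (-2, -3), (-2, -4)])

Answer: (0,0) (-1,0) (-1,-1) (-2,-1) (-2,-2) (-2,-3) (-2,-4)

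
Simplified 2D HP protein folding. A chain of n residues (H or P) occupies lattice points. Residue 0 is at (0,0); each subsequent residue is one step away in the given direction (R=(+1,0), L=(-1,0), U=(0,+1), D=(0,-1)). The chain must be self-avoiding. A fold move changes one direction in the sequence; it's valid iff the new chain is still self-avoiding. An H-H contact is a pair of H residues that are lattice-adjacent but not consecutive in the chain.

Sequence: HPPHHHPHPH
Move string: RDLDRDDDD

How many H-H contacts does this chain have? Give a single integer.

Answer: 1

Derivation:
Positions: [(0, 0), (1, 0), (1, -1), (0, -1), (0, -2), (1, -2), (1, -3), (1, -4), (1, -5), (1, -6)]
H-H contact: residue 0 @(0,0) - residue 3 @(0, -1)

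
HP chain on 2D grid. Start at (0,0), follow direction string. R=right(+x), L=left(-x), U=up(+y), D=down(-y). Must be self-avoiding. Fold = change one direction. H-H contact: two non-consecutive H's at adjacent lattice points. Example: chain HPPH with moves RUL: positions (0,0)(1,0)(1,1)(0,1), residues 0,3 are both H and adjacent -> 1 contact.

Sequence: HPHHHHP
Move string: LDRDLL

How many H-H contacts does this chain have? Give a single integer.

Answer: 2

Derivation:
Positions: [(0, 0), (-1, 0), (-1, -1), (0, -1), (0, -2), (-1, -2), (-2, -2)]
H-H contact: residue 0 @(0,0) - residue 3 @(0, -1)
H-H contact: residue 2 @(-1,-1) - residue 5 @(-1, -2)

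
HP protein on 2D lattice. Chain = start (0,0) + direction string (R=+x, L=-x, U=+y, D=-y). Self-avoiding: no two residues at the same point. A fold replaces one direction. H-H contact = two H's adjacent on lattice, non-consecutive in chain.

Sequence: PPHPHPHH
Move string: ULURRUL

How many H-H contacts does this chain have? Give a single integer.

Positions: [(0, 0), (0, 1), (-1, 1), (-1, 2), (0, 2), (1, 2), (1, 3), (0, 3)]
H-H contact: residue 4 @(0,2) - residue 7 @(0, 3)

Answer: 1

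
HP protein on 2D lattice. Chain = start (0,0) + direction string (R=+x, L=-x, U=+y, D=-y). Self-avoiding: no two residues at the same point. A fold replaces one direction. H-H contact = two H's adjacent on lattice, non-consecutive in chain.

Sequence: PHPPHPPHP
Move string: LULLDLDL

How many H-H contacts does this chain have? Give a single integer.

Answer: 0

Derivation:
Positions: [(0, 0), (-1, 0), (-1, 1), (-2, 1), (-3, 1), (-3, 0), (-4, 0), (-4, -1), (-5, -1)]
No H-H contacts found.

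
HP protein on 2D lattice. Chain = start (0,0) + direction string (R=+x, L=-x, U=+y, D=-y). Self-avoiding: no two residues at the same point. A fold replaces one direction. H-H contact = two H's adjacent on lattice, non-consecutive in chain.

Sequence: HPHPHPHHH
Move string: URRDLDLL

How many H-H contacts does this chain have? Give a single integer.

Positions: [(0, 0), (0, 1), (1, 1), (2, 1), (2, 0), (1, 0), (1, -1), (0, -1), (-1, -1)]
H-H contact: residue 0 @(0,0) - residue 7 @(0, -1)

Answer: 1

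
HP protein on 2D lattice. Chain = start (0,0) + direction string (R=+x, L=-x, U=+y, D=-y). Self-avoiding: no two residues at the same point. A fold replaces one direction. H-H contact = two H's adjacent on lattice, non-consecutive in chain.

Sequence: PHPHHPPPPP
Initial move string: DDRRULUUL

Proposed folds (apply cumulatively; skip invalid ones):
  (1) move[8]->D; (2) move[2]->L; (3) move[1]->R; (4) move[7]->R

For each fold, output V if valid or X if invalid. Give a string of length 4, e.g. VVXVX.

Answer: XXVX

Derivation:
Initial: DDRRULUUL -> [(0, 0), (0, -1), (0, -2), (1, -2), (2, -2), (2, -1), (1, -1), (1, 0), (1, 1), (0, 1)]
Fold 1: move[8]->D => DDRRULUUD INVALID (collision), skipped
Fold 2: move[2]->L => DDLRULUUL INVALID (collision), skipped
Fold 3: move[1]->R => DRRRULUUL VALID
Fold 4: move[7]->R => DRRRULURL INVALID (collision), skipped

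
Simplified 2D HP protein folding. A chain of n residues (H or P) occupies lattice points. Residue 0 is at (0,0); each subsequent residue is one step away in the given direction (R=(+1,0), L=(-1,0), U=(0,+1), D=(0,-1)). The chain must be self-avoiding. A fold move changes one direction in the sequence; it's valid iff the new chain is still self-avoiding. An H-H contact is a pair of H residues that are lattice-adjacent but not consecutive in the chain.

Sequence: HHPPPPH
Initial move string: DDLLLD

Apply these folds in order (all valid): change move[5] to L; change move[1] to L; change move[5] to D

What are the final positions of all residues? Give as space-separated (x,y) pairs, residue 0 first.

Answer: (0,0) (0,-1) (-1,-1) (-2,-1) (-3,-1) (-4,-1) (-4,-2)

Derivation:
Initial moves: DDLLLD
Fold: move[5]->L => DDLLLL (positions: [(0, 0), (0, -1), (0, -2), (-1, -2), (-2, -2), (-3, -2), (-4, -2)])
Fold: move[1]->L => DLLLLL (positions: [(0, 0), (0, -1), (-1, -1), (-2, -1), (-3, -1), (-4, -1), (-5, -1)])
Fold: move[5]->D => DLLLLD (positions: [(0, 0), (0, -1), (-1, -1), (-2, -1), (-3, -1), (-4, -1), (-4, -2)])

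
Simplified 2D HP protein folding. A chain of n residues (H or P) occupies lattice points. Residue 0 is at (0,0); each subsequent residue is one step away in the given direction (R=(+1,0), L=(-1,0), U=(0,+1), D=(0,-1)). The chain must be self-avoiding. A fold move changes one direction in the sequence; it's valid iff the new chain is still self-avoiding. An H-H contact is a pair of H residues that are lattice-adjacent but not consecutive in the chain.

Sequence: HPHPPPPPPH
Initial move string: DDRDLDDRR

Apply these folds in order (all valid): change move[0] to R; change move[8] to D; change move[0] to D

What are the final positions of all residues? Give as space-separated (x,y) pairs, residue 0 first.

Initial moves: DDRDLDDRR
Fold: move[0]->R => RDRDLDDRR (positions: [(0, 0), (1, 0), (1, -1), (2, -1), (2, -2), (1, -2), (1, -3), (1, -4), (2, -4), (3, -4)])
Fold: move[8]->D => RDRDLDDRD (positions: [(0, 0), (1, 0), (1, -1), (2, -1), (2, -2), (1, -2), (1, -3), (1, -4), (2, -4), (2, -5)])
Fold: move[0]->D => DDRDLDDRD (positions: [(0, 0), (0, -1), (0, -2), (1, -2), (1, -3), (0, -3), (0, -4), (0, -5), (1, -5), (1, -6)])

Answer: (0,0) (0,-1) (0,-2) (1,-2) (1,-3) (0,-3) (0,-4) (0,-5) (1,-5) (1,-6)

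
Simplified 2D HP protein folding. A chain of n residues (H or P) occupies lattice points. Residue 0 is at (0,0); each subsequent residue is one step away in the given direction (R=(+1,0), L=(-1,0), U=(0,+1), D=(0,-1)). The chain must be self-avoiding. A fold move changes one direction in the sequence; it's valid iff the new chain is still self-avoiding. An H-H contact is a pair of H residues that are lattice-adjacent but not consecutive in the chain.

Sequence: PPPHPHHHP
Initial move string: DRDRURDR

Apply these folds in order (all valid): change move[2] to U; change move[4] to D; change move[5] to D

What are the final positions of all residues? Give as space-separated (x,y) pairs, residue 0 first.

Answer: (0,0) (0,-1) (1,-1) (1,0) (2,0) (2,-1) (2,-2) (2,-3) (3,-3)

Derivation:
Initial moves: DRDRURDR
Fold: move[2]->U => DRURURDR (positions: [(0, 0), (0, -1), (1, -1), (1, 0), (2, 0), (2, 1), (3, 1), (3, 0), (4, 0)])
Fold: move[4]->D => DRURDRDR (positions: [(0, 0), (0, -1), (1, -1), (1, 0), (2, 0), (2, -1), (3, -1), (3, -2), (4, -2)])
Fold: move[5]->D => DRURDDDR (positions: [(0, 0), (0, -1), (1, -1), (1, 0), (2, 0), (2, -1), (2, -2), (2, -3), (3, -3)])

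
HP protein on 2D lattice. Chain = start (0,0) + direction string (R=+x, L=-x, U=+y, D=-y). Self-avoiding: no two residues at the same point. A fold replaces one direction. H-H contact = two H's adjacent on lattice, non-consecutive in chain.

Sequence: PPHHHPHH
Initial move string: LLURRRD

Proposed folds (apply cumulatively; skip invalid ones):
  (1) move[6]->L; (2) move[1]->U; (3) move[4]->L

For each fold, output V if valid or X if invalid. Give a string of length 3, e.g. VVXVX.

Answer: XVX

Derivation:
Initial: LLURRRD -> [(0, 0), (-1, 0), (-2, 0), (-2, 1), (-1, 1), (0, 1), (1, 1), (1, 0)]
Fold 1: move[6]->L => LLURRRL INVALID (collision), skipped
Fold 2: move[1]->U => LUURRRD VALID
Fold 3: move[4]->L => LUURLRD INVALID (collision), skipped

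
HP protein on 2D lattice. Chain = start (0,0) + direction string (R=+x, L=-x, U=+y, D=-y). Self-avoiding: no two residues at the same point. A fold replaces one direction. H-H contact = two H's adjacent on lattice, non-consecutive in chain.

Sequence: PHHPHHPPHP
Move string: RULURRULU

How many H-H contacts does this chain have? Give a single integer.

Answer: 2

Derivation:
Positions: [(0, 0), (1, 0), (1, 1), (0, 1), (0, 2), (1, 2), (2, 2), (2, 3), (1, 3), (1, 4)]
H-H contact: residue 2 @(1,1) - residue 5 @(1, 2)
H-H contact: residue 5 @(1,2) - residue 8 @(1, 3)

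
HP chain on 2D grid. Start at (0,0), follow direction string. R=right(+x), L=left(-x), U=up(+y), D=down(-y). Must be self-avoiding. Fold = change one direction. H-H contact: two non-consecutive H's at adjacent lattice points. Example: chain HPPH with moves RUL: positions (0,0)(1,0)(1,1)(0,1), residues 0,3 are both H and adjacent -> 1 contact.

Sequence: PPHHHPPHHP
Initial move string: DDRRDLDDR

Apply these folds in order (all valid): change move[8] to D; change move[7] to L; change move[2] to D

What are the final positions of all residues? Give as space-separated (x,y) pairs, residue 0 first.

Answer: (0,0) (0,-1) (0,-2) (0,-3) (1,-3) (1,-4) (0,-4) (0,-5) (-1,-5) (-1,-6)

Derivation:
Initial moves: DDRRDLDDR
Fold: move[8]->D => DDRRDLDDD (positions: [(0, 0), (0, -1), (0, -2), (1, -2), (2, -2), (2, -3), (1, -3), (1, -4), (1, -5), (1, -6)])
Fold: move[7]->L => DDRRDLDLD (positions: [(0, 0), (0, -1), (0, -2), (1, -2), (2, -2), (2, -3), (1, -3), (1, -4), (0, -4), (0, -5)])
Fold: move[2]->D => DDDRDLDLD (positions: [(0, 0), (0, -1), (0, -2), (0, -3), (1, -3), (1, -4), (0, -4), (0, -5), (-1, -5), (-1, -6)])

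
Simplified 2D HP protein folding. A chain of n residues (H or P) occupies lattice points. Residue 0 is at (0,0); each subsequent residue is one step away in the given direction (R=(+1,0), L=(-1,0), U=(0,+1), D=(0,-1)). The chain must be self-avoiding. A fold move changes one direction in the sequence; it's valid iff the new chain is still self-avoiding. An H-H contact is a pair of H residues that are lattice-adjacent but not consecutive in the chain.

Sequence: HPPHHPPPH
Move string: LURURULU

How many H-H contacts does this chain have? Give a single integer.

Positions: [(0, 0), (-1, 0), (-1, 1), (0, 1), (0, 2), (1, 2), (1, 3), (0, 3), (0, 4)]
H-H contact: residue 0 @(0,0) - residue 3 @(0, 1)

Answer: 1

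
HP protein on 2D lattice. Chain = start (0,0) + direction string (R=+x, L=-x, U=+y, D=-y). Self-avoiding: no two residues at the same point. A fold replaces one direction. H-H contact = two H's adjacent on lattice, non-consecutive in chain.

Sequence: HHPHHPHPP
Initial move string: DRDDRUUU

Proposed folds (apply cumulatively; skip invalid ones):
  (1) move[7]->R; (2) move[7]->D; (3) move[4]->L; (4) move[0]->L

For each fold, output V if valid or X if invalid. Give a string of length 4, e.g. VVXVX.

Answer: VXXX

Derivation:
Initial: DRDDRUUU -> [(0, 0), (0, -1), (1, -1), (1, -2), (1, -3), (2, -3), (2, -2), (2, -1), (2, 0)]
Fold 1: move[7]->R => DRDDRUUR VALID
Fold 2: move[7]->D => DRDDRUUD INVALID (collision), skipped
Fold 3: move[4]->L => DRDDLUUR INVALID (collision), skipped
Fold 4: move[0]->L => LRDDRUUR INVALID (collision), skipped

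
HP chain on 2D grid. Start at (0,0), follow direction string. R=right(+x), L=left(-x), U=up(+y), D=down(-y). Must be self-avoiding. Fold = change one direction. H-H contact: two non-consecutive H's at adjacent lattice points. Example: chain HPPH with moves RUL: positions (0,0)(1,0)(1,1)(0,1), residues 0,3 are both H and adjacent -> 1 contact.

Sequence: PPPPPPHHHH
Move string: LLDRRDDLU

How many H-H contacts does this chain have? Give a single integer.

Positions: [(0, 0), (-1, 0), (-2, 0), (-2, -1), (-1, -1), (0, -1), (0, -2), (0, -3), (-1, -3), (-1, -2)]
H-H contact: residue 6 @(0,-2) - residue 9 @(-1, -2)

Answer: 1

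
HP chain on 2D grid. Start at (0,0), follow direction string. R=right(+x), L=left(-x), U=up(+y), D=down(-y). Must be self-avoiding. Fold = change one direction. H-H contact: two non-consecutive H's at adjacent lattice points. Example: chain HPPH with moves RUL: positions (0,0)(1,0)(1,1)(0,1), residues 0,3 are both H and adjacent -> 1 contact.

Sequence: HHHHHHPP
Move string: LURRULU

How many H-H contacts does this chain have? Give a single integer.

Positions: [(0, 0), (-1, 0), (-1, 1), (0, 1), (1, 1), (1, 2), (0, 2), (0, 3)]
H-H contact: residue 0 @(0,0) - residue 3 @(0, 1)

Answer: 1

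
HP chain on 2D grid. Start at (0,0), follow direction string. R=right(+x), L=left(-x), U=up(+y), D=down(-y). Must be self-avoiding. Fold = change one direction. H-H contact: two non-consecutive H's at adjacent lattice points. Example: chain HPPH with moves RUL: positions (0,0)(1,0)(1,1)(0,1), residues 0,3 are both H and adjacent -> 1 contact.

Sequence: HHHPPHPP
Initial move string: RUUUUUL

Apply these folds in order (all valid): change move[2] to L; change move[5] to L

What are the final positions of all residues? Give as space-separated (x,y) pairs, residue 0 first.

Initial moves: RUUUUUL
Fold: move[2]->L => RULUUUL (positions: [(0, 0), (1, 0), (1, 1), (0, 1), (0, 2), (0, 3), (0, 4), (-1, 4)])
Fold: move[5]->L => RULUULL (positions: [(0, 0), (1, 0), (1, 1), (0, 1), (0, 2), (0, 3), (-1, 3), (-2, 3)])

Answer: (0,0) (1,0) (1,1) (0,1) (0,2) (0,3) (-1,3) (-2,3)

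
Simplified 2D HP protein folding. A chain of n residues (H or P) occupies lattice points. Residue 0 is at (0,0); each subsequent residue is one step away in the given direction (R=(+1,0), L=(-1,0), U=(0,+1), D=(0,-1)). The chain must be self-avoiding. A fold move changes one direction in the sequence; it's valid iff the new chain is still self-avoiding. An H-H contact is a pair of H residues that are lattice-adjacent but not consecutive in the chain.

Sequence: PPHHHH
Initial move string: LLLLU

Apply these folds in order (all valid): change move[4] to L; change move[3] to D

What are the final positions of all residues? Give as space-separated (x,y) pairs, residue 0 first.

Initial moves: LLLLU
Fold: move[4]->L => LLLLL (positions: [(0, 0), (-1, 0), (-2, 0), (-3, 0), (-4, 0), (-5, 0)])
Fold: move[3]->D => LLLDL (positions: [(0, 0), (-1, 0), (-2, 0), (-3, 0), (-3, -1), (-4, -1)])

Answer: (0,0) (-1,0) (-2,0) (-3,0) (-3,-1) (-4,-1)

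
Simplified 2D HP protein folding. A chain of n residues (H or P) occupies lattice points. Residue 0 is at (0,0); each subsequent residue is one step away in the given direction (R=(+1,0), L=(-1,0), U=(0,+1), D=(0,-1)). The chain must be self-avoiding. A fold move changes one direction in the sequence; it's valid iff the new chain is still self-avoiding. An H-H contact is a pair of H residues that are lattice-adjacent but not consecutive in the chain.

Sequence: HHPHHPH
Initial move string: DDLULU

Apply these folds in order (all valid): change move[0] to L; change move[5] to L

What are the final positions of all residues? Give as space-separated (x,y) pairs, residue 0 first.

Initial moves: DDLULU
Fold: move[0]->L => LDLULU (positions: [(0, 0), (-1, 0), (-1, -1), (-2, -1), (-2, 0), (-3, 0), (-3, 1)])
Fold: move[5]->L => LDLULL (positions: [(0, 0), (-1, 0), (-1, -1), (-2, -1), (-2, 0), (-3, 0), (-4, 0)])

Answer: (0,0) (-1,0) (-1,-1) (-2,-1) (-2,0) (-3,0) (-4,0)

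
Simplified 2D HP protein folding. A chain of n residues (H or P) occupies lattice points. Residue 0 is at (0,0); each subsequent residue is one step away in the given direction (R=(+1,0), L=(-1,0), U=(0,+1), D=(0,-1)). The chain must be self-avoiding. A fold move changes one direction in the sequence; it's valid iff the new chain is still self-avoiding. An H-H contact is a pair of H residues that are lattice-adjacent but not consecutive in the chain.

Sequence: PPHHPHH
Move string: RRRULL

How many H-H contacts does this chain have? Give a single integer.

Positions: [(0, 0), (1, 0), (2, 0), (3, 0), (3, 1), (2, 1), (1, 1)]
H-H contact: residue 2 @(2,0) - residue 5 @(2, 1)

Answer: 1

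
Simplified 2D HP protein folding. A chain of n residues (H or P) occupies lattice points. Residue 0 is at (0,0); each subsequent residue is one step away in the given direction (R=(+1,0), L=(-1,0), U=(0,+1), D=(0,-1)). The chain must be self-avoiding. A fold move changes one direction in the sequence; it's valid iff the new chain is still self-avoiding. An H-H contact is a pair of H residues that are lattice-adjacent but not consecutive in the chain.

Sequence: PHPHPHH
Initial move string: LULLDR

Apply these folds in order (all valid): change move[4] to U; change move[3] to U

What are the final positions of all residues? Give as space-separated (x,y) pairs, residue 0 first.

Answer: (0,0) (-1,0) (-1,1) (-2,1) (-2,2) (-2,3) (-1,3)

Derivation:
Initial moves: LULLDR
Fold: move[4]->U => LULLUR (positions: [(0, 0), (-1, 0), (-1, 1), (-2, 1), (-3, 1), (-3, 2), (-2, 2)])
Fold: move[3]->U => LULUUR (positions: [(0, 0), (-1, 0), (-1, 1), (-2, 1), (-2, 2), (-2, 3), (-1, 3)])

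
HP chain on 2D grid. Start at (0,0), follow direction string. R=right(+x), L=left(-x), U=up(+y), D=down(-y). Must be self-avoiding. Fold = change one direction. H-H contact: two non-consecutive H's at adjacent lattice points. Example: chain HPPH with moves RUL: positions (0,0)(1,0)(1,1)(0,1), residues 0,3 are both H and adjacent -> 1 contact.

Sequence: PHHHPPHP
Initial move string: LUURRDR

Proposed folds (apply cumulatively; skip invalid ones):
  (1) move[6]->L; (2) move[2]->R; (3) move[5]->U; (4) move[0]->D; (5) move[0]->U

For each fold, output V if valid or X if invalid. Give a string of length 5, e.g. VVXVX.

Initial: LUURRDR -> [(0, 0), (-1, 0), (-1, 1), (-1, 2), (0, 2), (1, 2), (1, 1), (2, 1)]
Fold 1: move[6]->L => LUURRDL VALID
Fold 2: move[2]->R => LURRRDL VALID
Fold 3: move[5]->U => LURRRUL VALID
Fold 4: move[0]->D => DURRRUL INVALID (collision), skipped
Fold 5: move[0]->U => UURRRUL VALID

Answer: VVVXV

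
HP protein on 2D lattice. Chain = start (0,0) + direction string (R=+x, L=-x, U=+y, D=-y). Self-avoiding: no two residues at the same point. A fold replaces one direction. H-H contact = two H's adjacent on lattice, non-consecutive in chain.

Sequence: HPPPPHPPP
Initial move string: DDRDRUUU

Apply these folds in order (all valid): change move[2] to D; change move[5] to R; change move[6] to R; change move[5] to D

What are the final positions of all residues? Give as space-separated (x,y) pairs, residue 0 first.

Answer: (0,0) (0,-1) (0,-2) (0,-3) (0,-4) (1,-4) (1,-5) (2,-5) (2,-4)

Derivation:
Initial moves: DDRDRUUU
Fold: move[2]->D => DDDDRUUU (positions: [(0, 0), (0, -1), (0, -2), (0, -3), (0, -4), (1, -4), (1, -3), (1, -2), (1, -1)])
Fold: move[5]->R => DDDDRRUU (positions: [(0, 0), (0, -1), (0, -2), (0, -3), (0, -4), (1, -4), (2, -4), (2, -3), (2, -2)])
Fold: move[6]->R => DDDDRRRU (positions: [(0, 0), (0, -1), (0, -2), (0, -3), (0, -4), (1, -4), (2, -4), (3, -4), (3, -3)])
Fold: move[5]->D => DDDDRDRU (positions: [(0, 0), (0, -1), (0, -2), (0, -3), (0, -4), (1, -4), (1, -5), (2, -5), (2, -4)])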